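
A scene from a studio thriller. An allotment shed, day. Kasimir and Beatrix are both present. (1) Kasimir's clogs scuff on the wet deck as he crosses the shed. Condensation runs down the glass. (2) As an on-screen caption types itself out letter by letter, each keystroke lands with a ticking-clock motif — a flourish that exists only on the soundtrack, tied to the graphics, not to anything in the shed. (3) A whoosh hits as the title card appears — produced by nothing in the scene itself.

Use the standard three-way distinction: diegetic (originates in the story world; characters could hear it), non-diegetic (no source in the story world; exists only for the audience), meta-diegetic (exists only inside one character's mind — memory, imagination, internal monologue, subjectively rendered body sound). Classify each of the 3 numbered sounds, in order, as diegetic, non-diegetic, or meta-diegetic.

(1) a character's body making contact with the set — an in-world sound → diegetic.
(2) is non-diegetic: it accompanies on-screen graphics, not anything inside the story world.
(3) nothing in the scene produces it; it's an accent added for the audience → non-diegetic.

diegetic, non-diegetic, non-diegetic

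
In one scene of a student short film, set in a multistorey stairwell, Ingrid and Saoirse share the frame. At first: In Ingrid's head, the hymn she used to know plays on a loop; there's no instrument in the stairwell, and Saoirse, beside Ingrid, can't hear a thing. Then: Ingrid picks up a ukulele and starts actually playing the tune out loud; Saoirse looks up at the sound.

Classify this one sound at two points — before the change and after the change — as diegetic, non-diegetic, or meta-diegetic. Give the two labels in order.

Before the change: the tune exists only as Ingrid's private memory; Saoirse can't hear it → meta-diegetic.
After the change: Ingrid is now producing it live on a ukulele, in the room, and Saoirse hears it → diegetic.

meta-diegetic, diegetic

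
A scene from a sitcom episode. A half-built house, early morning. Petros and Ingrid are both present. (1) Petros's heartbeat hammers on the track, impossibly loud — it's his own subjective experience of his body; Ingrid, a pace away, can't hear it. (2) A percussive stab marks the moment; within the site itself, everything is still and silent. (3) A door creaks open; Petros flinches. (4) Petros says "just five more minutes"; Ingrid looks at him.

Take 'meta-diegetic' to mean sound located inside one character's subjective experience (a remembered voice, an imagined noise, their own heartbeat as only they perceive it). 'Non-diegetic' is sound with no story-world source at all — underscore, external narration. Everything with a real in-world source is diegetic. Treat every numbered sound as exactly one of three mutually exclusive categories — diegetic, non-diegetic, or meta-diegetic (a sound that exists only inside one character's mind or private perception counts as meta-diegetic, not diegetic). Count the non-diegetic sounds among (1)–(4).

Sound (1): it's Petros's internal bodily sensation rendered as sound; only Petros 'hears' it, so meta-diegetic.
Sound (2): an editorial stinger — it belongs to the cut, not the story world, so non-diegetic.
Sound (3): the sound comes from a door physically present in the location, so diegetic.
Sound (4): spoken by a character present in the story world, so diegetic.
Non-diegetic: (2) — that's 1.

1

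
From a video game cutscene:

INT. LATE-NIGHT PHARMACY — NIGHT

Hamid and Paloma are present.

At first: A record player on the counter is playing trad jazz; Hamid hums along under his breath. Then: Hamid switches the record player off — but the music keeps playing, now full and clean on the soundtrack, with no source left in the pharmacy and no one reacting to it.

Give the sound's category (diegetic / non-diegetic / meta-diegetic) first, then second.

diegetic, non-diegetic

First: a record player is a real in-scene source and Hamid reacts to it → diegetic.
Second: there is no longer any in-world source and no one can hear it — it has become underscore → non-diegetic.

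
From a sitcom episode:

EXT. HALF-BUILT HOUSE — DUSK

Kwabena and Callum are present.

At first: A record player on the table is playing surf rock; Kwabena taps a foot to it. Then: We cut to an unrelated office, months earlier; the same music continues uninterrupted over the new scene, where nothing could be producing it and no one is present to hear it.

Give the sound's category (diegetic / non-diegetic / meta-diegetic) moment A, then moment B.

Moment A: a record player is a real in-scene source and Kwabena reacts to it → diegetic.
Moment B: there is no longer any in-world source and no one can hear it — it has become underscore → non-diegetic.

diegetic, non-diegetic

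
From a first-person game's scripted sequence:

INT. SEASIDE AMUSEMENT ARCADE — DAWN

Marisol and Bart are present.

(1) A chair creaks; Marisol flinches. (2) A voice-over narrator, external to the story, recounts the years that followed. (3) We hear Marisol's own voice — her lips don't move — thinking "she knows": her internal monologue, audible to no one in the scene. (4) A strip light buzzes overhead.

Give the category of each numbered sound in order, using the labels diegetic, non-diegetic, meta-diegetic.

diegetic, non-diegetic, meta-diegetic, diegetic

Sound (1): a chair is a real object/event in the scene's world, so diegetic.
Sound (2): the narrator exists outside the story world, addressing only the audience, so non-diegetic.
(3) Marisol's thought-voice: a private mental sound no other character can hear → meta-diegetic.
(4) is diegetic: a strip light is part of the location's real environment.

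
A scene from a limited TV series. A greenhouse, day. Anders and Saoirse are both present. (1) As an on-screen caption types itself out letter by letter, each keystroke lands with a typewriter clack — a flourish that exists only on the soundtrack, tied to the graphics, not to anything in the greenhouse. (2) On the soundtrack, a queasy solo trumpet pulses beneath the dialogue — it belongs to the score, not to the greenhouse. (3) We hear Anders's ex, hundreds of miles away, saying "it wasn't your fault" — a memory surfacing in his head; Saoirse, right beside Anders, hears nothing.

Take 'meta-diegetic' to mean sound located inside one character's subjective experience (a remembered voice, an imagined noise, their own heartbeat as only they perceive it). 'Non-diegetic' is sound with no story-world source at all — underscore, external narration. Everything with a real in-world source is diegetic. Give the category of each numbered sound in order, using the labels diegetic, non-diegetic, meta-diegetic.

(1) sound married to a title/caption — outside the diegesis by definition → non-diegetic.
(2) nothing in the greenhouse produces it and the characters don't hear it — pure soundtrack → non-diegetic.
Sound (3): the voice is a memory playing only inside Anders's mind; Saoirse can't hear it, so meta-diegetic.

non-diegetic, non-diegetic, meta-diegetic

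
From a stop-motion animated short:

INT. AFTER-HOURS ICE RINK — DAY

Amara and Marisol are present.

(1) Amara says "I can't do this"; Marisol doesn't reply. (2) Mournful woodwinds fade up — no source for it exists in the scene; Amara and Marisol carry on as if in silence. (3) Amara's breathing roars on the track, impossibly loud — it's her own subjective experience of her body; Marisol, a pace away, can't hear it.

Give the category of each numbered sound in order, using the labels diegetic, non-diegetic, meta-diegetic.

diegetic, non-diegetic, meta-diegetic

(1) is diegetic: spoken by a character present in the story world.
(2) is non-diegetic: score with no on-screen or off-screen source; it exists for the audience alone.
(3) is meta-diegetic: it's Amara's internal bodily sensation rendered as sound; only Amara 'hears' it.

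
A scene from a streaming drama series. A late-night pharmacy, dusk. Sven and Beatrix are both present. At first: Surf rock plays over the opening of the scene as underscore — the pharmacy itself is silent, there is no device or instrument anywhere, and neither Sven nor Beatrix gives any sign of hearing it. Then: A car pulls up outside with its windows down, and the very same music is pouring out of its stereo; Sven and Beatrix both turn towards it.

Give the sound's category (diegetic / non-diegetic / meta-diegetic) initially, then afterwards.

non-diegetic, diegetic

Initially: no in-world source exists and no character can hear it — underscore → non-diegetic.
Afterwards: the car stereo is now a real source in the story world and the characters hear it → diegetic.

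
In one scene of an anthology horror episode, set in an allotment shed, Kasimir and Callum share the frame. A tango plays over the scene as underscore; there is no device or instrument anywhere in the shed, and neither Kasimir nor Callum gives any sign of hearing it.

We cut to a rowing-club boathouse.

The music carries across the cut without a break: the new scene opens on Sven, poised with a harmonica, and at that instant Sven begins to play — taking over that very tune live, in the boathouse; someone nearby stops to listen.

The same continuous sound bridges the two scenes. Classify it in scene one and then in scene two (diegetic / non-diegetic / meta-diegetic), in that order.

Scene one: there's no in-world source anywhere and no character hears it — underscore for the audience only → non-diegetic.
Scene two: from the moment Sven starts playing, the tune is being performed on a harmonica inside the story world and another character hears it → diegetic.

non-diegetic, diegetic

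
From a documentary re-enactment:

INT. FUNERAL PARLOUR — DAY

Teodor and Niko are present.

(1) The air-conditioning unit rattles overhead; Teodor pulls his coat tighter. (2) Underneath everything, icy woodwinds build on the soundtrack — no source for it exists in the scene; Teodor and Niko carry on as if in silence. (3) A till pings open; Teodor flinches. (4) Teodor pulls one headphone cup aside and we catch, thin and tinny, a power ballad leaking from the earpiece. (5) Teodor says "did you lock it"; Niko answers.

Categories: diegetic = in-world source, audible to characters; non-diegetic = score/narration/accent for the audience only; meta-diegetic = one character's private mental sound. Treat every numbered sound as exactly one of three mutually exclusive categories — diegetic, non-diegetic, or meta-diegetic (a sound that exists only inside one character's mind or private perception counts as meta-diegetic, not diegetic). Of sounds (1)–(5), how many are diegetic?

4

(1) the air-conditioning unit is part of the location's real environment → diegetic.
(2) nothing in the parlour produces it and the characters don't hear it — pure soundtrack → non-diegetic.
(3) is diegetic: the sound comes from a till physically present in the location.
(4) the headphones are an on-screen source → diegetic.
(5) is diegetic: spoken by a character present in the story world.
Diegetic: (1), (3), (4), (5) — that's 4.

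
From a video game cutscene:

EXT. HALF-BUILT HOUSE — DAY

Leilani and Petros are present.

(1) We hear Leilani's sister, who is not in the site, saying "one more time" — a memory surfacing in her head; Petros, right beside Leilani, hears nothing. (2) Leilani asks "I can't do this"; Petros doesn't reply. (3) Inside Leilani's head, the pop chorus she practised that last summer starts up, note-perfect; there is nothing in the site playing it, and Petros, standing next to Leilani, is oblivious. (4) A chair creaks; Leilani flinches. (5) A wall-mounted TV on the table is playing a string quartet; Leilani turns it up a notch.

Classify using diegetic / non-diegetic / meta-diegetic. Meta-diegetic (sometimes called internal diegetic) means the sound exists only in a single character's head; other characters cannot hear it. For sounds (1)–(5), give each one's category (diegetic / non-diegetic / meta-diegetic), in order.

meta-diegetic, diegetic, meta-diegetic, diegetic, diegetic

(1) is meta-diegetic: a remembered line, private to Leilani — not present in the room, not audible to Petros.
(2) Leilani is a character speaking aloud in the scene → diegetic.
Sound (3): it lives in Leilani's subjectivity, not in the site, so meta-diegetic.
(4) an in-world source (a chair); characters could hear it → diegetic.
(5) is diegetic: the music comes from an on-screen device that Leilani responds to.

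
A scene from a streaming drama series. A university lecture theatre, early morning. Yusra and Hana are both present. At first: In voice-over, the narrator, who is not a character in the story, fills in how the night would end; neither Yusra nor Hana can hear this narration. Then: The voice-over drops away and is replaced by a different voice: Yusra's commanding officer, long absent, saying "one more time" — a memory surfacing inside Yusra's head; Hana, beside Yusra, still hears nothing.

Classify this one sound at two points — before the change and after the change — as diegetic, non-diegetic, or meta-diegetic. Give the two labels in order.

Before the change: the external narrator addresses only the audience — outside the story world → non-diegetic.
After the change: the replacement voice is a memory inside Yusra's mind specifically → meta-diegetic.

non-diegetic, meta-diegetic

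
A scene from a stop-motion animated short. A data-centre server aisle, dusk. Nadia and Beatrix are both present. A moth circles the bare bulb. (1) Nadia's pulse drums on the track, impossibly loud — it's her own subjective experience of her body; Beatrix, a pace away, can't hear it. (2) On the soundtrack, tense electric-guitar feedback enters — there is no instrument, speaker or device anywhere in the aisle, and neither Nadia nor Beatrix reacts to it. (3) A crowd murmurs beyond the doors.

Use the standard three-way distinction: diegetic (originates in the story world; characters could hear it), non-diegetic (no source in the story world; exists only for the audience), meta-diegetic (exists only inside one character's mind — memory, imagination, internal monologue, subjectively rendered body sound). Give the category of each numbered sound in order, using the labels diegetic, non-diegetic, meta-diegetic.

meta-diegetic, non-diegetic, diegetic

(1) is meta-diegetic: a subjective body sound — Nadia's private perception, inaudible to Beatrix.
(2) is non-diegetic: nothing in the aisle produces it and the characters don't hear it — pure soundtrack.
(3) it's the actual ambient sound of the location → diegetic.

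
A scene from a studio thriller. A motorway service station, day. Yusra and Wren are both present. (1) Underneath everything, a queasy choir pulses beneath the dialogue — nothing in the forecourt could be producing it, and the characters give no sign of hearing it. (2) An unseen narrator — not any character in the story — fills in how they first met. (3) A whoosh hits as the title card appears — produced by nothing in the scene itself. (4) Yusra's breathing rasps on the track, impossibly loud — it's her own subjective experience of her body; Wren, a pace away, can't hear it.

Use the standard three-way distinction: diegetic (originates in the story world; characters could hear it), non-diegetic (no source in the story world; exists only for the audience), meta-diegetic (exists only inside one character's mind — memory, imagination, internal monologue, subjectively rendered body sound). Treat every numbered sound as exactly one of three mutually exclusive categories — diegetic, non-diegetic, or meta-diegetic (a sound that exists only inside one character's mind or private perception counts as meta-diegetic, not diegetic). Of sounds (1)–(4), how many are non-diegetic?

Sound (1): nothing in the forecourt produces it and the characters don't hear it — pure soundtrack, so non-diegetic.
(2) is non-diegetic: commentary laid over the scene from outside the fiction.
(3) an editorial stinger — it belongs to the cut, not the story world → non-diegetic.
Sound (4): it's Yusra's internal bodily sensation rendered as sound; only Yusra 'hears' it, so meta-diegetic.
Non-diegetic: (1), (2), (3) — that's 3.

3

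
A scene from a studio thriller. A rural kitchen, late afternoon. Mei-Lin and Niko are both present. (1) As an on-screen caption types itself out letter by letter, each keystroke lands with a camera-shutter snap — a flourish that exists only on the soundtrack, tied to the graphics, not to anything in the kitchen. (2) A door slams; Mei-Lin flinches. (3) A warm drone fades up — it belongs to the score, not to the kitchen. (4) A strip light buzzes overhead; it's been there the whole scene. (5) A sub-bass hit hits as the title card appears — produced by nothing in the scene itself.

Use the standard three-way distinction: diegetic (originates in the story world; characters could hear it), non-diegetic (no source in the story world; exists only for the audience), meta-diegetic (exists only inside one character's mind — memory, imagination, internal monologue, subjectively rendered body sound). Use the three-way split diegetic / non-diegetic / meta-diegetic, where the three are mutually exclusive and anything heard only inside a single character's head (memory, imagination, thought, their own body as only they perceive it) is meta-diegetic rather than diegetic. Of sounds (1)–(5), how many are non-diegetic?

(1) is non-diegetic: it accompanies on-screen graphics, not anything inside the story world.
(2) a door is a real object/event in the scene's world → diegetic.
Sound (3): it has no source in the story world and no character can hear it — it's underscore, so non-diegetic.
(4) ambient/room sound belonging to the story's physical space → diegetic.
(5) an editorial stinger — it belongs to the cut, not the story world → non-diegetic.
So 3 of the 5 are non-diegetic: (1), (3), (5).

3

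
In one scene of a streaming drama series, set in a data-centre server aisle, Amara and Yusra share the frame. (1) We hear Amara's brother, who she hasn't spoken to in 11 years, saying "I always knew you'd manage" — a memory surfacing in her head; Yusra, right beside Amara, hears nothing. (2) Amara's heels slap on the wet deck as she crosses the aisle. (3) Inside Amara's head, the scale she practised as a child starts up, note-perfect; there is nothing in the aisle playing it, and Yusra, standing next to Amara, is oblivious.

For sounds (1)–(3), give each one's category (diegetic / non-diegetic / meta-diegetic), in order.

meta-diegetic, diegetic, meta-diegetic

(1) the voice is a memory playing only inside Amara's mind; Yusra can't hear it → meta-diegetic.
(2) a character's body making contact with the set — an in-world sound → diegetic.
(3) is meta-diegetic: remembered music, private to Amara — Yusra is oblivious because it isn't in the room.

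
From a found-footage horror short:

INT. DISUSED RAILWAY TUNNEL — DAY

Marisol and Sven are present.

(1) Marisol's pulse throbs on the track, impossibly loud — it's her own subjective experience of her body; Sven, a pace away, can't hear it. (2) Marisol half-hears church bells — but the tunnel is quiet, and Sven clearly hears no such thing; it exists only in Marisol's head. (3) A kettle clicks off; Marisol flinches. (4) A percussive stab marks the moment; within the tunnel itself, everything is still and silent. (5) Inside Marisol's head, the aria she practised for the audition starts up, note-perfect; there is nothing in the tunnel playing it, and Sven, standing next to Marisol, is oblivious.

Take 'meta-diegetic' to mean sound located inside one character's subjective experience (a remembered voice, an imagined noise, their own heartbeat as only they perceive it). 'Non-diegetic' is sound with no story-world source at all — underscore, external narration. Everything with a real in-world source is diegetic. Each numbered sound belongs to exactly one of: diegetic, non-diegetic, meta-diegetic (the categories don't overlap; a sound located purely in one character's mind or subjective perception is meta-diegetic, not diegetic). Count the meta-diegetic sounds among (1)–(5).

(1) it's Marisol's internal bodily sensation rendered as sound; only Marisol 'hears' it → meta-diegetic.
(2) subjective to Marisol: the tunnel is silent and Sven hears nothing → meta-diegetic.
Sound (3): the sound comes from a kettle physically present in the location, so diegetic.
(4) is non-diegetic: it's a sound-design accent with no in-world source; no one in the scene can hear it.
(5) is meta-diegetic: it lives in Marisol's subjectivity, not in the tunnel.
Meta-diegetic: (1), (2), (5) — that's 3.

3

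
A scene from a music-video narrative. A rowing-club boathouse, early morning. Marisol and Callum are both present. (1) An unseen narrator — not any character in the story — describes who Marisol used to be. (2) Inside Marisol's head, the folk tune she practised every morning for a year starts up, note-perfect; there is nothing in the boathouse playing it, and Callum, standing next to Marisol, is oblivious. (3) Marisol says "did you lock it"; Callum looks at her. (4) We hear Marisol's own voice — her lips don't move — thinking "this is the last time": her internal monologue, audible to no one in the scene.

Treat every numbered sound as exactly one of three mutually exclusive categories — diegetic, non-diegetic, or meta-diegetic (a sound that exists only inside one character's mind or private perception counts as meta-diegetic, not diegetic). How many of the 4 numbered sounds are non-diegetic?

Sound (1): external voice-over — not a character, not heard by anyone in the scene, so non-diegetic.
(2) is meta-diegetic: it lives in Marisol's subjectivity, not in the boathouse.
Sound (3): spoken by a character present in the story world, so diegetic.
(4) is meta-diegetic: internal monologue — inside Marisol's mind, not spoken into the scene.
Non-diegetic: (1) — that's 1.

1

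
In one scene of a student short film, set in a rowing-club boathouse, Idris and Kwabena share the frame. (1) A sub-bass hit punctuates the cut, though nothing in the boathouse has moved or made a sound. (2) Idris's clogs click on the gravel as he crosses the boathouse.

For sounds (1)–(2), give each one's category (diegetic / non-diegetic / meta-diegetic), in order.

(1) is non-diegetic: nothing in the scene produces it; it's an accent added for the audience.
(2) is diegetic: a character's body making contact with the set — an in-world sound.

non-diegetic, diegetic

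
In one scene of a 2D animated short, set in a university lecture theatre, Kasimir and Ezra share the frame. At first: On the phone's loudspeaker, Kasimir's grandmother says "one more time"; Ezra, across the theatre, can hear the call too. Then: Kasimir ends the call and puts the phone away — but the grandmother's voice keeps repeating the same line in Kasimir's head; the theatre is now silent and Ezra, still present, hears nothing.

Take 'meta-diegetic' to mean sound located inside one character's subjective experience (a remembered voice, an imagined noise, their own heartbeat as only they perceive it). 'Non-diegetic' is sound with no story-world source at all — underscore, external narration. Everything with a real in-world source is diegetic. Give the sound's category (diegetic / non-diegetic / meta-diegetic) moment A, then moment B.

diegetic, meta-diegetic

Moment A: the loudspeaker is an in-world source; both Kasimir and Ezra hear the call → diegetic.
Moment B: with the phone off, the voice continues only as Kasimir's private mental replay — Ezra can't hear it → meta-diegetic.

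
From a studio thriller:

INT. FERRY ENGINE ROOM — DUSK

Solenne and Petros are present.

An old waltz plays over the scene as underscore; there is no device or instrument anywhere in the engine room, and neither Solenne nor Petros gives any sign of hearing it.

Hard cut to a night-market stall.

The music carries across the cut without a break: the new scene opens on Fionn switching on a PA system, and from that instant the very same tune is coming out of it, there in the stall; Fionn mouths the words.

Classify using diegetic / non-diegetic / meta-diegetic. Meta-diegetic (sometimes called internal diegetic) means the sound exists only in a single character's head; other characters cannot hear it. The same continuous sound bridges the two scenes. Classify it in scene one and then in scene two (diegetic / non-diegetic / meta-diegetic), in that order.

Scene one: there's no in-world source anywhere and no character hears it — underscore for the audience only → non-diegetic.
Scene two: once Fionn turns on a PA system, the music has a real source in the story world and Fionn reacts to it → diegetic.

non-diegetic, diegetic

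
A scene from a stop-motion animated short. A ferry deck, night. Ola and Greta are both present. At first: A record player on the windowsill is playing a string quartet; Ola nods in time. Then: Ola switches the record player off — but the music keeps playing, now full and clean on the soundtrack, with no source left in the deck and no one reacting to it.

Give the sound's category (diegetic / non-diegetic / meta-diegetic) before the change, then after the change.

diegetic, non-diegetic

Before the change: a record player is a real in-scene source and Ola reacts to it → diegetic.
After the change: there is no longer any in-world source and no one can hear it — it has become underscore → non-diegetic.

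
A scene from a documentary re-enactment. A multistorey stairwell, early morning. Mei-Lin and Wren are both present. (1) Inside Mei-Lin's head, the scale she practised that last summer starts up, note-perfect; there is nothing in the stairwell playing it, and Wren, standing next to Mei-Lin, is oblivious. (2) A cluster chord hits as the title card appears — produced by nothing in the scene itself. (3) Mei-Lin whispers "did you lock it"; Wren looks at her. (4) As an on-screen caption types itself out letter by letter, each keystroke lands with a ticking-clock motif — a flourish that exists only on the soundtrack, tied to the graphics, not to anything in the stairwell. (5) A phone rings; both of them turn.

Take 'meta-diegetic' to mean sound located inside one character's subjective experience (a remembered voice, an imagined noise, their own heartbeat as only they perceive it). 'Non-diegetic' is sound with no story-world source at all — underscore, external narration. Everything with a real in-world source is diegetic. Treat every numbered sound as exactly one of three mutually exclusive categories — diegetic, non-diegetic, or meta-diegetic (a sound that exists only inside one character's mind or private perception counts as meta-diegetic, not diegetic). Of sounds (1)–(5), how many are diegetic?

(1) is meta-diegetic: it lives in Mei-Lin's subjectivity, not in the stairwell.
(2) it's a sound-design accent with no in-world source; no one in the scene can hear it → non-diegetic.
(3) on-screen dialogue — Mei-Lin speaks and Wren is there to hear → diegetic.
(4) is non-diegetic: the caption isn't part of the story world, so neither is the sound tied to it.
Sound (5): the sound comes from a phone physically present in the location, so diegetic.
Diegetic: (3), (5) — that's 2.

2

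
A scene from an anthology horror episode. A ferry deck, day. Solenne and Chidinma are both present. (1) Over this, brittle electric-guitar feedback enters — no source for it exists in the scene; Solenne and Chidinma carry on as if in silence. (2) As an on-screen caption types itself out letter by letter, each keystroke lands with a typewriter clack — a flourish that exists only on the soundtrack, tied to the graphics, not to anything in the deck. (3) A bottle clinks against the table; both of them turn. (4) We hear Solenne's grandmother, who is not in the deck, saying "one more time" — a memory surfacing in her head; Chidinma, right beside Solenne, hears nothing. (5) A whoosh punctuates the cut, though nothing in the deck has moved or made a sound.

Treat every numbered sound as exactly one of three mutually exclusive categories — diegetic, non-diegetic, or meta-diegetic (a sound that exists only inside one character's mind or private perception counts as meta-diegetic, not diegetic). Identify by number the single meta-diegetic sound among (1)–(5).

(1) nothing in the deck produces it and the characters don't hear it — pure soundtrack → non-diegetic.
Sound (2): the caption isn't part of the story world, so neither is the sound tied to it, so non-diegetic.
Sound (3): an in-world source (a bottle); characters could hear it, so diegetic.
(4) it's Solenne's recollection rendered as sound; the other character can't hear it → meta-diegetic.
(5) nothing in the scene produces it; it's an accent added for the audience → non-diegetic.
Only (4) is meta-diegetic.

4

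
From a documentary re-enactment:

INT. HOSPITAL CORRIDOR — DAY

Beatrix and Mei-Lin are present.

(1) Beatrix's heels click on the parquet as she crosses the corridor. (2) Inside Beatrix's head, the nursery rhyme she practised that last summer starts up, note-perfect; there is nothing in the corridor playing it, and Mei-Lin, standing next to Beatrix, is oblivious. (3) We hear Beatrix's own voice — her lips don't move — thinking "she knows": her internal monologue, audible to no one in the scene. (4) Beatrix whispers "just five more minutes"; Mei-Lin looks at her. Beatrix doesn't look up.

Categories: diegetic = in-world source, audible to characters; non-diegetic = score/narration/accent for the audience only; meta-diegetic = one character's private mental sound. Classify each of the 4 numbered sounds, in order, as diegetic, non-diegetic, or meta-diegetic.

diegetic, meta-diegetic, meta-diegetic, diegetic

(1) Beatrix's footsteps are produced in the story world → diegetic.
(2) it lives in Beatrix's subjectivity, not in the corridor → meta-diegetic.
(3) is meta-diegetic: Beatrix's thought-voice: a private mental sound no other character can hear.
Sound (4): spoken by a character present in the story world, so diegetic.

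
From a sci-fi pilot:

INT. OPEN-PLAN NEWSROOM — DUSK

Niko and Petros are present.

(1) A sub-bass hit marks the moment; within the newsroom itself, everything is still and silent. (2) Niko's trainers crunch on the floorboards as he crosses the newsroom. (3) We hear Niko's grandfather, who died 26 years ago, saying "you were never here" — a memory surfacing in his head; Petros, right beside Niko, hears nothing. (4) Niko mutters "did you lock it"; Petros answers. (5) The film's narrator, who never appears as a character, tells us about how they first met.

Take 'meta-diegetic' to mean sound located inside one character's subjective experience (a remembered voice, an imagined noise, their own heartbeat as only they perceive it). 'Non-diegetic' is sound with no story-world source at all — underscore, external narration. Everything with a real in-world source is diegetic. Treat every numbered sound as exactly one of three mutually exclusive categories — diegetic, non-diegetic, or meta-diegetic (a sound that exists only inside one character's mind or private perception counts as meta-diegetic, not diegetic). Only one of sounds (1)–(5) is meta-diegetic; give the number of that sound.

(1) it's a sound-design accent with no in-world source; no one in the scene can hear it → non-diegetic.
(2) is diegetic: Niko's footsteps are produced in the story world.
Sound (3): the voice is a memory playing only inside Niko's mind; Petros can't hear it, so meta-diegetic.
(4) Niko is a character speaking aloud in the scene → diegetic.
(5) is non-diegetic: commentary laid over the scene from outside the fiction.
Only (3) is meta-diegetic.

3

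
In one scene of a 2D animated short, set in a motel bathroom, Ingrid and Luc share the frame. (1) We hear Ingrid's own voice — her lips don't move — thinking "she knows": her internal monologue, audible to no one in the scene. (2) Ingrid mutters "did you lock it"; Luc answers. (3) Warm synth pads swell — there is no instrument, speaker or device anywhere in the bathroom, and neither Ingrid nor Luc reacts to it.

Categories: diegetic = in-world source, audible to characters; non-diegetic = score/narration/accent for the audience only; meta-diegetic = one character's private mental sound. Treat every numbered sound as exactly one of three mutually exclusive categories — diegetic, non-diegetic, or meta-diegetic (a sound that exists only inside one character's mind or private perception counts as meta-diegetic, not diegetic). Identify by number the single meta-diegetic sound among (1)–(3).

1

Sound (1): it's Ingrid's unspoken thought, heard only by the audience via her subjectivity, so meta-diegetic.
(2) is diegetic: on-screen dialogue — Ingrid speaks and Luc is there to hear.
(3) nothing in the bathroom produces it and the characters don't hear it — pure soundtrack → non-diegetic.
Only (1) is meta-diegetic.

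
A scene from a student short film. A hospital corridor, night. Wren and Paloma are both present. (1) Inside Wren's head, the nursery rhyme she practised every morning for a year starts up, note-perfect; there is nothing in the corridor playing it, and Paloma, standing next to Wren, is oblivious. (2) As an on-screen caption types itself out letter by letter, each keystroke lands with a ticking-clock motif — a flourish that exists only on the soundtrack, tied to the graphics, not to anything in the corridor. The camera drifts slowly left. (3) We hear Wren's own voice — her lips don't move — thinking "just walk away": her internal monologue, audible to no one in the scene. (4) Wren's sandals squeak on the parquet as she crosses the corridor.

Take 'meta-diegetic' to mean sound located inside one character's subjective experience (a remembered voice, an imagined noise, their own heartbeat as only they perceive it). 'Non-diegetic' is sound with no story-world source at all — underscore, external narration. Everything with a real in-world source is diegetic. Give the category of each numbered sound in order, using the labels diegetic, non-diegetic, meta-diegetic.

meta-diegetic, non-diegetic, meta-diegetic, diegetic

Sound (1): the music is a memory playing inside Wren's mind alone; no real-world source, Paloma can't hear it, so meta-diegetic.
Sound (2): it accompanies on-screen graphics, not anything inside the story world, so non-diegetic.
Sound (3): internal monologue — inside Wren's mind, not spoken into the scene, so meta-diegetic.
(4) is diegetic: Wren's footsteps are produced in the story world.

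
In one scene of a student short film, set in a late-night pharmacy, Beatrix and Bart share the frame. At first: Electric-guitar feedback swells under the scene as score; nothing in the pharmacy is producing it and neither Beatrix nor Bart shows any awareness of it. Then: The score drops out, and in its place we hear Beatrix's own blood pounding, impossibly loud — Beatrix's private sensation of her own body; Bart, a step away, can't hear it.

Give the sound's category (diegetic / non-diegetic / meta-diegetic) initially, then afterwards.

non-diegetic, meta-diegetic

Initially: underscore with no in-world source, inaudible to the characters → non-diegetic.
Afterwards: the body sound is Beatrix's subjective perception alone — Bart can't hear it → meta-diegetic.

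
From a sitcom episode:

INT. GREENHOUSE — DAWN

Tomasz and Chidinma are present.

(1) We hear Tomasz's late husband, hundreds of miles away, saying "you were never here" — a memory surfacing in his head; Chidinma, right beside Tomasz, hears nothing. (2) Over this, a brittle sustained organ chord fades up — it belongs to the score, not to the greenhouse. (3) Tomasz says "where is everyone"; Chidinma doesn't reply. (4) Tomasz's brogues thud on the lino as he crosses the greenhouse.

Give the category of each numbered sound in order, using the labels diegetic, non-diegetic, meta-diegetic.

(1) it's Tomasz's recollection rendered as sound; the other character can't hear it → meta-diegetic.
Sound (2): score with no on-screen or off-screen source; it exists for the audience alone, so non-diegetic.
(3) Tomasz is a character speaking aloud in the scene → diegetic.
(4) a character's body making contact with the set — an in-world sound → diegetic.

meta-diegetic, non-diegetic, diegetic, diegetic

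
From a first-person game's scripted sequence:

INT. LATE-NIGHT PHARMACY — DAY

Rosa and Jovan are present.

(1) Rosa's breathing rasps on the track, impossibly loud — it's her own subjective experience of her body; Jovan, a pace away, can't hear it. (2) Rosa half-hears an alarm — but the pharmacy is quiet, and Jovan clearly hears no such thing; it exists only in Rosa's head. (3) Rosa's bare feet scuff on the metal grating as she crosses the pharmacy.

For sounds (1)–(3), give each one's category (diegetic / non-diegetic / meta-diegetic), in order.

meta-diegetic, meta-diegetic, diegetic

Sound (1): point-of-audition from inside Rosa's body; not a sound in the room, so meta-diegetic.
(2) Rosa alone 'hears' it — an imagined sound, not present in the space → meta-diegetic.
Sound (3): Rosa's footsteps are produced in the story world, so diegetic.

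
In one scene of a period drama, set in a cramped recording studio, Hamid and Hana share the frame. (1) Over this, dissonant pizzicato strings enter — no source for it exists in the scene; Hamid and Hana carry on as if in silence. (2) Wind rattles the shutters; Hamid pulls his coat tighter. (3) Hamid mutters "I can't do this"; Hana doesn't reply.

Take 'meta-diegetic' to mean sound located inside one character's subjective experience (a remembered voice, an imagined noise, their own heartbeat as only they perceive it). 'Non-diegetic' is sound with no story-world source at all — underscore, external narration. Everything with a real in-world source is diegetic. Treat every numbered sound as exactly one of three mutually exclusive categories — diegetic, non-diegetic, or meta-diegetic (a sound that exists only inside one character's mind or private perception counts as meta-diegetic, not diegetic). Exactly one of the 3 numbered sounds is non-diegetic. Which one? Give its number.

1

(1) is non-diegetic: nothing in the booth produces it and the characters don't hear it — pure soundtrack.
(2) is diegetic: wind is part of the location's real environment.
(3) Hamid is a character speaking aloud in the scene → diegetic.
Only (1) is non-diegetic.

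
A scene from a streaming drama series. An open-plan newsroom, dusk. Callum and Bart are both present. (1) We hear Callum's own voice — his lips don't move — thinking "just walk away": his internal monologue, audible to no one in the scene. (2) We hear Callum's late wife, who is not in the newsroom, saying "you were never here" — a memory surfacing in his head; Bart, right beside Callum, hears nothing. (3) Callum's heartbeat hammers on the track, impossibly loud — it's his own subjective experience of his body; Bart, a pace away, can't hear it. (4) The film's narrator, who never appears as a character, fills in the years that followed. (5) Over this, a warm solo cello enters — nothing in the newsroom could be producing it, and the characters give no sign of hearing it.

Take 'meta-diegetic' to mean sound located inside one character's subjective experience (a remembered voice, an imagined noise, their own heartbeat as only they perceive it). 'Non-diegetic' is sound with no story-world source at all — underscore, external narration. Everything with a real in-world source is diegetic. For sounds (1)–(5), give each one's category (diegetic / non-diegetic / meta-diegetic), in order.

(1) is meta-diegetic: it's Callum's unspoken thought, heard only by the audience via his subjectivity.
Sound (2): a remembered line, private to Callum — not present in the room, not audible to Bart, so meta-diegetic.
(3) it's Callum's internal bodily sensation rendered as sound; only Callum 'hears' it → meta-diegetic.
Sound (4): the narrator exists outside the story world, addressing only the audience, so non-diegetic.
Sound (5): nothing in the newsroom produces it and the characters don't hear it — pure soundtrack, so non-diegetic.

meta-diegetic, meta-diegetic, meta-diegetic, non-diegetic, non-diegetic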